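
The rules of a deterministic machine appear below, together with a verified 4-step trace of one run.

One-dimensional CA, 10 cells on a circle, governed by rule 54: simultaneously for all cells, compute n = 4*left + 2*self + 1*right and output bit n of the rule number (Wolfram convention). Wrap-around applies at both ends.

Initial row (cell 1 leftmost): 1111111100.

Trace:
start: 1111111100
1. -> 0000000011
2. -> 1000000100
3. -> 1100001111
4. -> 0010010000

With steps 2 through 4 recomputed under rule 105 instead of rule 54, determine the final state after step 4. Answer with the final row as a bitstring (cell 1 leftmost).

0101101000

(re-executing steps 2..4 under rule 105; state before step 2: 0000000011)
2. -> 0111111011
3. -> 1100001111
4. -> 0101101000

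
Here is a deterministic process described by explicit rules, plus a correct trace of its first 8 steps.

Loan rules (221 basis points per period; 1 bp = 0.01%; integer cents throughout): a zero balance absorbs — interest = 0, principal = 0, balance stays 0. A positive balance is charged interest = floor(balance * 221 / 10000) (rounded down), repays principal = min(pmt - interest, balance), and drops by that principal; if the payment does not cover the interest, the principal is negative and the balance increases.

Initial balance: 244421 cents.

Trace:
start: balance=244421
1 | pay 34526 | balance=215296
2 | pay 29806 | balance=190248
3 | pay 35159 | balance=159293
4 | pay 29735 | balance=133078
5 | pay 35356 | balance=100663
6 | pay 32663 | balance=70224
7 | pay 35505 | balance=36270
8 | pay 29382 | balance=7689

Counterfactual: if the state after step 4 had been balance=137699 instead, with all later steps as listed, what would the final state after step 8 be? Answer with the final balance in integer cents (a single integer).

12733

state after step 4 := balance=137699
5 | pay 35356 | balance=105386
6 | pay 32663 | balance=75052
7 | pay 35505 | balance=41205
8 | pay 29382 | balance=12733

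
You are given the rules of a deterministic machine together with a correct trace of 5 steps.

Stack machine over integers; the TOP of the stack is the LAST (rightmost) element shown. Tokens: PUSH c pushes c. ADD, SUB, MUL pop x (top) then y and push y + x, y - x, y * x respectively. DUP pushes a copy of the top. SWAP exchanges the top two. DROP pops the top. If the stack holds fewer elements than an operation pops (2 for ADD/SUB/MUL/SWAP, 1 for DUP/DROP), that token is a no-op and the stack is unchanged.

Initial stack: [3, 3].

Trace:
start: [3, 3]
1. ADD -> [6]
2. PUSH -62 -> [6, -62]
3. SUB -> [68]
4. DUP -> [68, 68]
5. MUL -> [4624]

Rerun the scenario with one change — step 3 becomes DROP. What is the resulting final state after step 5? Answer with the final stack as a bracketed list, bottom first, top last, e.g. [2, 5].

(re-executing from step 3 with the substitution; state before step 3: [6, -62])
3. DROP -> [6]
4. DUP -> [6, 6]
5. MUL -> [36]

[36]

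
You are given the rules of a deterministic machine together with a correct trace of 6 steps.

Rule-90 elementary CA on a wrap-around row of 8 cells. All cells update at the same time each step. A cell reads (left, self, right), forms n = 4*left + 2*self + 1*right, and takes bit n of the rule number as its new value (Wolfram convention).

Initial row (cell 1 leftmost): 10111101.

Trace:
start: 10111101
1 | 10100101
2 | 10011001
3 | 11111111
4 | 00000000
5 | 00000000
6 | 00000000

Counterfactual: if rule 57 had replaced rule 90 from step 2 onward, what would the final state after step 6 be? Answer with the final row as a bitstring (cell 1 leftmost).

01010101

(re-executing steps 2..6 under rule 57; state before step 2: 10100101)
2 | 01010011
3 | 10101010
4 | 01010101
5 | 10101010
6 | 01010101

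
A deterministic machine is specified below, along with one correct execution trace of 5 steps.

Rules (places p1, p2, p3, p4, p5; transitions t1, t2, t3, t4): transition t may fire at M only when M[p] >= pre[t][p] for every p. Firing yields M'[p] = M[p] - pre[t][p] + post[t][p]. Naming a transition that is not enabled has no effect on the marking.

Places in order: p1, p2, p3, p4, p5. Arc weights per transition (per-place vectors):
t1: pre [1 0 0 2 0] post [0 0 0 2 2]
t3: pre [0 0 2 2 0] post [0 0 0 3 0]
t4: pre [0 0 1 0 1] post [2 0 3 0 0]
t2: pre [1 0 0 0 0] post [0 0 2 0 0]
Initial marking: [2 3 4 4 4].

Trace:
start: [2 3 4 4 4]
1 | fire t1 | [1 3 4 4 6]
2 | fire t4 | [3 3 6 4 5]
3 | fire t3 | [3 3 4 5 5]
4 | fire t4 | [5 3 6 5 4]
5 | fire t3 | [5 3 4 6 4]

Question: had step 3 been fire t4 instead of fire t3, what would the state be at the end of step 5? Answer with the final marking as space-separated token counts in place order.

(re-executing from step 3 with the substitution; state before step 3: [3 3 6 4 5])
3 | fire t4 | [5 3 8 4 4]
4 | fire t4 | [7 3 10 4 3]
5 | fire t3 | [7 3 8 5 3]

7 3 8 5 3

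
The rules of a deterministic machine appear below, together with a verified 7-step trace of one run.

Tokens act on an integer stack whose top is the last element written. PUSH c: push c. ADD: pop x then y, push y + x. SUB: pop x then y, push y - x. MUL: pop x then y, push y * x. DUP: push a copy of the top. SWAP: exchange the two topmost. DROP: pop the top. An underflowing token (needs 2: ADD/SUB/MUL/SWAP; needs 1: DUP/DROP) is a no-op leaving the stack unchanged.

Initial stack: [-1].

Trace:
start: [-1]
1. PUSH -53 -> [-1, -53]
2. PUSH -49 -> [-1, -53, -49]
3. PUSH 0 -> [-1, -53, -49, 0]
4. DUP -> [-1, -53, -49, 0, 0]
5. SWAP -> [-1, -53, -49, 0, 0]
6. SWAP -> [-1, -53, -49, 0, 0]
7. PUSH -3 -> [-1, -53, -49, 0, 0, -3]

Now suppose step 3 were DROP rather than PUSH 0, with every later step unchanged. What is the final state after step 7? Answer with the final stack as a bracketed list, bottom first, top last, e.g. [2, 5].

(re-executing from step 3 with the substitution; state before step 3: [-1, -53, -49])
3. DROP -> [-1, -53]
4. DUP -> [-1, -53, -53]
5. SWAP -> [-1, -53, -53]
6. SWAP -> [-1, -53, -53]
7. PUSH -3 -> [-1, -53, -53, -3]

[-1, -53, -53, -3]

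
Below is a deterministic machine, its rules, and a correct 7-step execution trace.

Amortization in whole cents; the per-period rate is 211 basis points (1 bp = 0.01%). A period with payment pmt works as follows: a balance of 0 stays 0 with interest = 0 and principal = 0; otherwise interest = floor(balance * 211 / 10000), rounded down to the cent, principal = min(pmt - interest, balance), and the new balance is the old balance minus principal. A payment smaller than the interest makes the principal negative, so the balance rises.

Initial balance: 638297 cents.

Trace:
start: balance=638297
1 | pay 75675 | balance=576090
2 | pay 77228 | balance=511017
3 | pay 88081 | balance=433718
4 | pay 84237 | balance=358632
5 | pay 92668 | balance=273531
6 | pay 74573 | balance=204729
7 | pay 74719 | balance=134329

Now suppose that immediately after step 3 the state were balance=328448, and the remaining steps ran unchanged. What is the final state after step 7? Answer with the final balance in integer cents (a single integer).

state after step 3 := balance=328448
4 | pay 84237 | balance=251141
5 | pay 92668 | balance=163772
6 | pay 74573 | balance=92654
7 | pay 74719 | balance=19889

19889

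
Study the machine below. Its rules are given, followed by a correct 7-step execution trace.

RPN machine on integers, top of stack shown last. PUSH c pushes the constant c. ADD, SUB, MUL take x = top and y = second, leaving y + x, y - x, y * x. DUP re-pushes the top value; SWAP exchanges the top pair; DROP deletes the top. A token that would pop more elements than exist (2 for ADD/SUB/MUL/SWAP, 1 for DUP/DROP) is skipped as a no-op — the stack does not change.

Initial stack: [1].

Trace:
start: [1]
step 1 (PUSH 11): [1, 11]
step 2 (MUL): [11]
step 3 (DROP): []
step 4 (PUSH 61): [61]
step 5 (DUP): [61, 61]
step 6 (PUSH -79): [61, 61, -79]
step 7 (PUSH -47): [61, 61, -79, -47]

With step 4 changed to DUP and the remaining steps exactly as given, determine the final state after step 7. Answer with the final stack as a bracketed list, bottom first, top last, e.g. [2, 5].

[-79, -47]

(re-executing from step 4 with the substitution; state before step 4: [])
step 4 (DUP): []
step 5 (DUP): []
step 6 (PUSH -79): [-79]
step 7 (PUSH -47): [-79, -47]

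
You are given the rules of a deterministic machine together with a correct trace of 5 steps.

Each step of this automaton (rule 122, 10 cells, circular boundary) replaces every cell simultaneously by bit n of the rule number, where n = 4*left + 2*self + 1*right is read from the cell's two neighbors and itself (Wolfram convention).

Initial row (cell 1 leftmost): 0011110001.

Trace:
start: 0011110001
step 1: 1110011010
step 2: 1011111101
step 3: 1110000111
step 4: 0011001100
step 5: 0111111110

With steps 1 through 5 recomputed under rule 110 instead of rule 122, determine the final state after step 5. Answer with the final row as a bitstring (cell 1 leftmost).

(re-executing steps 1..5 under rule 110; state before step 1: 0011110001)
step 1: 0110010011
step 2: 1110110111
step 3: 0011111100
step 4: 0110000100
step 5: 1110001100

1110001100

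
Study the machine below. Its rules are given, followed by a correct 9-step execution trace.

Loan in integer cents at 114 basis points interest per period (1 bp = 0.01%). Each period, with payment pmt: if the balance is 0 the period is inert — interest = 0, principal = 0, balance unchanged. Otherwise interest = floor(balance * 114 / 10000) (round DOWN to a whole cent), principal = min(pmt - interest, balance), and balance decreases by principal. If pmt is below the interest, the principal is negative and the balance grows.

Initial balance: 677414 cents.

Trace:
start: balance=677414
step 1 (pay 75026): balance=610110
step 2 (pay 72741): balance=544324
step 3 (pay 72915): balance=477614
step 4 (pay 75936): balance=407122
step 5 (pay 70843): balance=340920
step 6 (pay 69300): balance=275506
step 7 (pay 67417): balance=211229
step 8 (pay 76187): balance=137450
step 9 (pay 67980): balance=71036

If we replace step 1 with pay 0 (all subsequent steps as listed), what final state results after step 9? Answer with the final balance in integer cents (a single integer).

153183

(re-executing from step 1 with the substitution; state before step 1: balance=677414)
step 1 (pay 0): balance=685136
step 2 (pay 72741): balance=620205
step 3 (pay 72915): balance=554360
step 4 (pay 75936): balance=484743
step 5 (pay 70843): balance=419426
step 6 (pay 69300): balance=354907
step 7 (pay 67417): balance=291535
step 8 (pay 76187): balance=218671
step 9 (pay 67980): balance=153183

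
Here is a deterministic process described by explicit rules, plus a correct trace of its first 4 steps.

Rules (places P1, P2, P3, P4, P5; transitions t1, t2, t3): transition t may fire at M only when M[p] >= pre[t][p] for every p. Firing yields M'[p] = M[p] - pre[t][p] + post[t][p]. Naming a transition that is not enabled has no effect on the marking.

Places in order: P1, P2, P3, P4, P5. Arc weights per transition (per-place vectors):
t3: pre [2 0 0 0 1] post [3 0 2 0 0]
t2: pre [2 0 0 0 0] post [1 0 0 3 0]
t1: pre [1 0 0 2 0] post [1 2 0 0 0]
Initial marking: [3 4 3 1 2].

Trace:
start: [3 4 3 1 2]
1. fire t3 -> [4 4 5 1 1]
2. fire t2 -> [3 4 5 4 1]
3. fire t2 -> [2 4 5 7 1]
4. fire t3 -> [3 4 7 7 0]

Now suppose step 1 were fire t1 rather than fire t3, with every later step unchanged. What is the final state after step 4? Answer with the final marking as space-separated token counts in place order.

(re-executing from step 1 with the substitution; state before step 1: [3 4 3 1 2])
1. fire t1 -> [3 4 3 1 2]
2. fire t2 -> [2 4 3 4 2]
3. fire t2 -> [1 4 3 7 2]
4. fire t3 -> [1 4 3 7 2]

1 4 3 7 2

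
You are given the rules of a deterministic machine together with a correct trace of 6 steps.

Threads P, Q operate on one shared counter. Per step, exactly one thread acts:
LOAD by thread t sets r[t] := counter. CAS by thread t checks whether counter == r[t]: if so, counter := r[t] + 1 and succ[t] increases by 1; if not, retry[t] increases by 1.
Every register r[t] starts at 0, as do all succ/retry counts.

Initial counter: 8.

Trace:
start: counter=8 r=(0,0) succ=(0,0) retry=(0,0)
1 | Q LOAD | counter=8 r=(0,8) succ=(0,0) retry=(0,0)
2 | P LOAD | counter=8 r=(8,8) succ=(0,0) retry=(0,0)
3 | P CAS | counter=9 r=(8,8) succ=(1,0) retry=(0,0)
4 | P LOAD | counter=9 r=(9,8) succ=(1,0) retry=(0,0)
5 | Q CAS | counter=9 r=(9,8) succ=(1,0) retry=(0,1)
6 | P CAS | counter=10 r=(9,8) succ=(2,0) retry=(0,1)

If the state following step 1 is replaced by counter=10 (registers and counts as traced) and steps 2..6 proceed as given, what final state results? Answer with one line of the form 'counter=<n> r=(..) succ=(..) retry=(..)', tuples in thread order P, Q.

counter=12 r=(11,8) succ=(2,0) retry=(0,1)

state after step 1 := counter=10 r=(0,8) succ=(0,0) retry=(0,0)
2 | P LOAD | counter=10 r=(10,8) succ=(0,0) retry=(0,0)
3 | P CAS | counter=11 r=(10,8) succ=(1,0) retry=(0,0)
4 | P LOAD | counter=11 r=(11,8) succ=(1,0) retry=(0,0)
5 | Q CAS | counter=11 r=(11,8) succ=(1,0) retry=(0,1)
6 | P CAS | counter=12 r=(11,8) succ=(2,0) retry=(0,1)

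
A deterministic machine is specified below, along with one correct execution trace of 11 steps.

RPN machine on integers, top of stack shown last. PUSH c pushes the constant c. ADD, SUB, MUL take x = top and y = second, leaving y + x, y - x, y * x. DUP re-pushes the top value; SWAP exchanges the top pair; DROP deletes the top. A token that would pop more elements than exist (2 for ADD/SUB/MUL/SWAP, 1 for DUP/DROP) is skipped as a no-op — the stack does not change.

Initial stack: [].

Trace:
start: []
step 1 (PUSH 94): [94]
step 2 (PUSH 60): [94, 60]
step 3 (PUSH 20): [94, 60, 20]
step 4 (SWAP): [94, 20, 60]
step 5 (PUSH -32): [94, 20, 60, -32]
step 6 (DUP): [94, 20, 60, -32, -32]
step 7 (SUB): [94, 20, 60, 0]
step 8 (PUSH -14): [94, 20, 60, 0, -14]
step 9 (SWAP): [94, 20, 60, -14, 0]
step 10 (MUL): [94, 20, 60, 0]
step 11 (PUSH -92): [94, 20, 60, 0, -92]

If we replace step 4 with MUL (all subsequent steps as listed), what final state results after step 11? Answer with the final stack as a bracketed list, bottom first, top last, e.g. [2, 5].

[94, 1200, 0, -92]

(re-executing from step 4 with the substitution; state before step 4: [94, 60, 20])
step 4 (MUL): [94, 1200]
step 5 (PUSH -32): [94, 1200, -32]
step 6 (DUP): [94, 1200, -32, -32]
step 7 (SUB): [94, 1200, 0]
step 8 (PUSH -14): [94, 1200, 0, -14]
step 9 (SWAP): [94, 1200, -14, 0]
step 10 (MUL): [94, 1200, 0]
step 11 (PUSH -92): [94, 1200, 0, -92]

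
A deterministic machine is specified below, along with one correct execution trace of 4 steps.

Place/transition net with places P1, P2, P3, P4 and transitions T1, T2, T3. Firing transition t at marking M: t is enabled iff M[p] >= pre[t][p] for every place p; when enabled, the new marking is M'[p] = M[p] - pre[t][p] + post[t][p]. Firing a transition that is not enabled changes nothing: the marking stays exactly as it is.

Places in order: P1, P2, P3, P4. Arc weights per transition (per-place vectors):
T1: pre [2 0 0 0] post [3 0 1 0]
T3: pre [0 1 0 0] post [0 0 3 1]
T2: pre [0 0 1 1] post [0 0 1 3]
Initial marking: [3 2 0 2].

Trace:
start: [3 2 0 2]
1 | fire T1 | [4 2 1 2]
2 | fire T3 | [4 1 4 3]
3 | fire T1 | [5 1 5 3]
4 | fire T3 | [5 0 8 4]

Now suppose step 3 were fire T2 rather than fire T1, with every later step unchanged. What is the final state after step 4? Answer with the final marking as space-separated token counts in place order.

(re-executing from step 3 with the substitution; state before step 3: [4 1 4 3])
3 | fire T2 | [4 1 4 5]
4 | fire T3 | [4 0 7 6]

4 0 7 6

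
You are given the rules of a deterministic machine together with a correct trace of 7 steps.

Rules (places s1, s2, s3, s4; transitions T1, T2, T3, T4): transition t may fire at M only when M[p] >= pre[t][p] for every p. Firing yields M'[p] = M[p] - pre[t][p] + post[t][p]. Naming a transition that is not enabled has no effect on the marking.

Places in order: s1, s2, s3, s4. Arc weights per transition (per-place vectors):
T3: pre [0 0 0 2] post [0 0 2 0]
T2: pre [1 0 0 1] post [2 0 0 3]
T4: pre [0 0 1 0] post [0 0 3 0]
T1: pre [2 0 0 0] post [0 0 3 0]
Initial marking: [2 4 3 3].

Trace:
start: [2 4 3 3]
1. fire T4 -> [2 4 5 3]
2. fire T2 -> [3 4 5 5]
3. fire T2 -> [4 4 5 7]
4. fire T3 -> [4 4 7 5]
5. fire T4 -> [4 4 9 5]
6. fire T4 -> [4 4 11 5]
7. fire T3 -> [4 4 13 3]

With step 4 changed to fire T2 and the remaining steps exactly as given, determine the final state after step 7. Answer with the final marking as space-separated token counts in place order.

(re-executing from step 4 with the substitution; state before step 4: [4 4 5 7])
4. fire T2 -> [5 4 5 9]
5. fire T4 -> [5 4 7 9]
6. fire T4 -> [5 4 9 9]
7. fire T3 -> [5 4 11 7]

5 4 11 7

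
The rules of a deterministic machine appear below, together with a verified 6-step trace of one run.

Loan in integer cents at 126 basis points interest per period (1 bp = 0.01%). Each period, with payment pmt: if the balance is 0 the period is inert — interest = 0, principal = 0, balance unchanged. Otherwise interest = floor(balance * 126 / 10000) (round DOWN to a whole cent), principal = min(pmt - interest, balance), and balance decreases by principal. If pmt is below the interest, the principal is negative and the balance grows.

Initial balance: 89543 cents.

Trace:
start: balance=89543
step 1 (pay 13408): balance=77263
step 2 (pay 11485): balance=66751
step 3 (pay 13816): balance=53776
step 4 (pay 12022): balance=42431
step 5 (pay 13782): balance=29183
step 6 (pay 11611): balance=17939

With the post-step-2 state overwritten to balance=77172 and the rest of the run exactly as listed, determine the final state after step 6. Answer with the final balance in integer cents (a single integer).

28896

state after step 2 := balance=77172
step 3 (pay 13816): balance=64328
step 4 (pay 12022): balance=53116
step 5 (pay 13782): balance=40003
step 6 (pay 11611): balance=28896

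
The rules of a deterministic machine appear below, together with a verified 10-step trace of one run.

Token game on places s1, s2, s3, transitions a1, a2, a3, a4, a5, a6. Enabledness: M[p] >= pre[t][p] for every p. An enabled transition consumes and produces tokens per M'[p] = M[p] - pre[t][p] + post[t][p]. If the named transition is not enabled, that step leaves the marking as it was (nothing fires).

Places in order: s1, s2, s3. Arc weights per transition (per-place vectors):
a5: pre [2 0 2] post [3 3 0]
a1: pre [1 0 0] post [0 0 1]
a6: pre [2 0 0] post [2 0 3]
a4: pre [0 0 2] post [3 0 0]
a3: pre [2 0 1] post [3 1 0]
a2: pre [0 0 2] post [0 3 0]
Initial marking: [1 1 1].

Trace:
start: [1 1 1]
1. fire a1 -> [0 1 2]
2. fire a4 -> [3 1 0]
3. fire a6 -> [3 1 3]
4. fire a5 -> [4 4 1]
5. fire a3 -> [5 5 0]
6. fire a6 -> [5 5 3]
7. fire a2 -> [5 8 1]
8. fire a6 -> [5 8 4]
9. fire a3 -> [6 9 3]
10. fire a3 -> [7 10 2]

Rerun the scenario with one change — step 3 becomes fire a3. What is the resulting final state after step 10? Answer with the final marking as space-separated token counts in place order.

(re-executing from step 3 with the substitution; state before step 3: [3 1 0])
3. fire a3 -> [3 1 0]
4. fire a5 -> [3 1 0]
5. fire a3 -> [3 1 0]
6. fire a6 -> [3 1 3]
7. fire a2 -> [3 4 1]
8. fire a6 -> [3 4 4]
9. fire a3 -> [4 5 3]
10. fire a3 -> [5 6 2]

5 6 2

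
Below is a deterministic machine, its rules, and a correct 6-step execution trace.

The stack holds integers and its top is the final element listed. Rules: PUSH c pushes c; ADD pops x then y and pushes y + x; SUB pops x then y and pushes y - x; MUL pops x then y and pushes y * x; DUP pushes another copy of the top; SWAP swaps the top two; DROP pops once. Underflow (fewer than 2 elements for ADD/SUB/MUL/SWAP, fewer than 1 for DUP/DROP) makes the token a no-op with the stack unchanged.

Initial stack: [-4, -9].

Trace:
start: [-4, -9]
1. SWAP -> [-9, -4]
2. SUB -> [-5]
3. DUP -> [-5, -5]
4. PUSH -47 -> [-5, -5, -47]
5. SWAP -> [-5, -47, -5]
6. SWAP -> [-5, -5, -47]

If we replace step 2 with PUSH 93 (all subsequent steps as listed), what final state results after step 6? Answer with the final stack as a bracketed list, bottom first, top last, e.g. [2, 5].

[-9, -4, 93, 93, -47]

(re-executing from step 2 with the substitution; state before step 2: [-9, -4])
2. PUSH 93 -> [-9, -4, 93]
3. DUP -> [-9, -4, 93, 93]
4. PUSH -47 -> [-9, -4, 93, 93, -47]
5. SWAP -> [-9, -4, 93, -47, 93]
6. SWAP -> [-9, -4, 93, 93, -47]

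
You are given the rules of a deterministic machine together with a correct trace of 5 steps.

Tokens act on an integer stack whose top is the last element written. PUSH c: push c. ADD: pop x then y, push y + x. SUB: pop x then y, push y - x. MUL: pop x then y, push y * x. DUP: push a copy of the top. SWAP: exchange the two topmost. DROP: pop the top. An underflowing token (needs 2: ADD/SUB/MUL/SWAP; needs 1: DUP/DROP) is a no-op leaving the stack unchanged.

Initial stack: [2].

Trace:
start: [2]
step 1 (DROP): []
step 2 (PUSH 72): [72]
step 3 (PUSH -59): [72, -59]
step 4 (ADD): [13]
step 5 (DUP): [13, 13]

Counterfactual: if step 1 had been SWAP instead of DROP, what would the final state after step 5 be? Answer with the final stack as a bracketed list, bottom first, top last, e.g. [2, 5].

[2, 13, 13]

(re-executing from step 1 with the substitution; state before step 1: [2])
step 1 (SWAP): [2]
step 2 (PUSH 72): [2, 72]
step 3 (PUSH -59): [2, 72, -59]
step 4 (ADD): [2, 13]
step 5 (DUP): [2, 13, 13]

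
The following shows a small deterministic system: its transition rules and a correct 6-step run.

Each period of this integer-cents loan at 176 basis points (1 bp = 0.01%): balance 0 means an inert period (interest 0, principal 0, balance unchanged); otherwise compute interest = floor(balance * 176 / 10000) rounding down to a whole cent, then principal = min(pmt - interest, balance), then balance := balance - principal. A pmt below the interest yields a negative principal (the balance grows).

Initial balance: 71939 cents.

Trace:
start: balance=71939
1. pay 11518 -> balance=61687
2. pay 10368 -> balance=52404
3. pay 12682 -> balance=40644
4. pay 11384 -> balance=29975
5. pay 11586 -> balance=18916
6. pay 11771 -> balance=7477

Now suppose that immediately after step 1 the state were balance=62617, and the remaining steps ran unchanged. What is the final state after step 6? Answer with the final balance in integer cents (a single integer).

8492

state after step 1 := balance=62617
2. pay 10368 -> balance=53351
3. pay 12682 -> balance=41607
4. pay 11384 -> balance=30955
5. pay 11586 -> balance=19913
6. pay 11771 -> balance=8492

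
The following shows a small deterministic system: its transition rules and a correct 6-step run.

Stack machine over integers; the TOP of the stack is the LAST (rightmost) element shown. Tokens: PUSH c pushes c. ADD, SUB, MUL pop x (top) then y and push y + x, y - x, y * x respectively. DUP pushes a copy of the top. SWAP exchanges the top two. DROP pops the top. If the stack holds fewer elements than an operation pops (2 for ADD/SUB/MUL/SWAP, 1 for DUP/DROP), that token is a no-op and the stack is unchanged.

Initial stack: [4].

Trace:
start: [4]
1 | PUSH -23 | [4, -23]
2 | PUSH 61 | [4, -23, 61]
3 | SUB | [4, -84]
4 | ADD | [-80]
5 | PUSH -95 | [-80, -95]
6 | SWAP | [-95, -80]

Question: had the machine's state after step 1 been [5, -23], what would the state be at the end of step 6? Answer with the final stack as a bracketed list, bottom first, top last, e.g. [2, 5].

state after step 1 := [5, -23]
2 | PUSH 61 | [5, -23, 61]
3 | SUB | [5, -84]
4 | ADD | [-79]
5 | PUSH -95 | [-79, -95]
6 | SWAP | [-95, -79]

[-95, -79]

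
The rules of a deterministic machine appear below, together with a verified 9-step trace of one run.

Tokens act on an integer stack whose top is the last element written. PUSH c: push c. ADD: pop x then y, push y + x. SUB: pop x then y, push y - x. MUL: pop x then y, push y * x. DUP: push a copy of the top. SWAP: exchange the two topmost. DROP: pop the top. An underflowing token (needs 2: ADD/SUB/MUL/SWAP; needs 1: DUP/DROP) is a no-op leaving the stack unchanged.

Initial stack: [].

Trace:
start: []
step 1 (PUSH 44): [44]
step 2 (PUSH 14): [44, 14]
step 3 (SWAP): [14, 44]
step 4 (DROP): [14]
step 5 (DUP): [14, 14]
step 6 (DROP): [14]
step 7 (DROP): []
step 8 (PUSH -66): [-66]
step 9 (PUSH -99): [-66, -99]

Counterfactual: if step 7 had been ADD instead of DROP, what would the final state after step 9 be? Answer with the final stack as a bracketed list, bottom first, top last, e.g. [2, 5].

[14, -66, -99]

(re-executing from step 7 with the substitution; state before step 7: [14])
step 7 (ADD): [14]
step 8 (PUSH -66): [14, -66]
step 9 (PUSH -99): [14, -66, -99]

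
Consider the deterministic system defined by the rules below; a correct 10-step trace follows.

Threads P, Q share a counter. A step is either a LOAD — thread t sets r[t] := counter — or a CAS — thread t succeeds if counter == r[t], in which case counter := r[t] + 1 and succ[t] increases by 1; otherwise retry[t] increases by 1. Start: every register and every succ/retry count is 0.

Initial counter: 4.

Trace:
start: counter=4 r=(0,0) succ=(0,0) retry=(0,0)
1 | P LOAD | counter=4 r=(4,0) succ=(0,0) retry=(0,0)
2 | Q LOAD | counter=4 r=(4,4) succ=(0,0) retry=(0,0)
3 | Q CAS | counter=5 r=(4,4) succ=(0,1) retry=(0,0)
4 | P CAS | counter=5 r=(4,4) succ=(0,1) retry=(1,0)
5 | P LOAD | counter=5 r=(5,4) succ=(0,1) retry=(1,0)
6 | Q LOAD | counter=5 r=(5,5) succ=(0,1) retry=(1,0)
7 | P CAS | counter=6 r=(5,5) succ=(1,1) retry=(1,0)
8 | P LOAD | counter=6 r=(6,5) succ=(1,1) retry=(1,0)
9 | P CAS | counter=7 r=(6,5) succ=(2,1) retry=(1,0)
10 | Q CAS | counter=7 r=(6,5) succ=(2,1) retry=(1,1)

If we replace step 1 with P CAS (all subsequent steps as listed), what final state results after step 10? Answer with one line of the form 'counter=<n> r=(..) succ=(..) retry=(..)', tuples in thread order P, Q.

(re-executing from step 1 with the substitution; state before step 1: counter=4 r=(0,0) succ=(0,0) retry=(0,0))
1 | P CAS | counter=4 r=(0,0) succ=(0,0) retry=(1,0)
2 | Q LOAD | counter=4 r=(0,4) succ=(0,0) retry=(1,0)
3 | Q CAS | counter=5 r=(0,4) succ=(0,1) retry=(1,0)
4 | P CAS | counter=5 r=(0,4) succ=(0,1) retry=(2,0)
5 | P LOAD | counter=5 r=(5,4) succ=(0,1) retry=(2,0)
6 | Q LOAD | counter=5 r=(5,5) succ=(0,1) retry=(2,0)
7 | P CAS | counter=6 r=(5,5) succ=(1,1) retry=(2,0)
8 | P LOAD | counter=6 r=(6,5) succ=(1,1) retry=(2,0)
9 | P CAS | counter=7 r=(6,5) succ=(2,1) retry=(2,0)
10 | Q CAS | counter=7 r=(6,5) succ=(2,1) retry=(2,1)

counter=7 r=(6,5) succ=(2,1) retry=(2,1)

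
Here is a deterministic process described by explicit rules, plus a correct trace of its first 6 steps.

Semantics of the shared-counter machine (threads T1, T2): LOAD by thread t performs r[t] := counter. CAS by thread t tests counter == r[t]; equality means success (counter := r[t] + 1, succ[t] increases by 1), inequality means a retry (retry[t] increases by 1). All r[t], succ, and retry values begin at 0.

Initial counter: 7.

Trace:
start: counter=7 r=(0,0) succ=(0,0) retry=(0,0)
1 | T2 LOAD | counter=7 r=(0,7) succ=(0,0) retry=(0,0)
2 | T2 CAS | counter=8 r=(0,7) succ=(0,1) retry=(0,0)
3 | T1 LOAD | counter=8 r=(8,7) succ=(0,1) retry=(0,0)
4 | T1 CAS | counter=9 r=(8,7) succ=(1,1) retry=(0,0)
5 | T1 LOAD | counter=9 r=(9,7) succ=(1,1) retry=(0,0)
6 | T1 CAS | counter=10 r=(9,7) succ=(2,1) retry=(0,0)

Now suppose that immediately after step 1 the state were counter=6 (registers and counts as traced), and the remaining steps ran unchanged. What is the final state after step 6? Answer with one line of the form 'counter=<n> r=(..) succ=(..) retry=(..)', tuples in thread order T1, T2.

counter=8 r=(7,7) succ=(2,0) retry=(0,1)

state after step 1 := counter=6 r=(0,7) succ=(0,0) retry=(0,0)
2 | T2 CAS | counter=6 r=(0,7) succ=(0,0) retry=(0,1)
3 | T1 LOAD | counter=6 r=(6,7) succ=(0,0) retry=(0,1)
4 | T1 CAS | counter=7 r=(6,7) succ=(1,0) retry=(0,1)
5 | T1 LOAD | counter=7 r=(7,7) succ=(1,0) retry=(0,1)
6 | T1 CAS | counter=8 r=(7,7) succ=(2,0) retry=(0,1)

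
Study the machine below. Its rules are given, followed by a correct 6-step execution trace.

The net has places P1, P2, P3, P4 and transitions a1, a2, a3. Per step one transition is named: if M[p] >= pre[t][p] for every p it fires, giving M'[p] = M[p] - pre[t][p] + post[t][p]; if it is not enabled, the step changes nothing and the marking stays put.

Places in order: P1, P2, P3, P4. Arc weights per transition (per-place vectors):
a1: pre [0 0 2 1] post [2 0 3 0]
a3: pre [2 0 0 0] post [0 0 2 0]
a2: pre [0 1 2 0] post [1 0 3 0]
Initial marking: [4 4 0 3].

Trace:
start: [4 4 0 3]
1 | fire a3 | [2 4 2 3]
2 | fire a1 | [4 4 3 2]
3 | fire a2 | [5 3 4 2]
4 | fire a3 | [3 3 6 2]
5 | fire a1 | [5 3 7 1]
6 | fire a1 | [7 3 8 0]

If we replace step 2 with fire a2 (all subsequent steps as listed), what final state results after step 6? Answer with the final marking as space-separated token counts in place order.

(re-executing from step 2 with the substitution; state before step 2: [2 4 2 3])
2 | fire a2 | [3 3 3 3]
3 | fire a2 | [4 2 4 3]
4 | fire a3 | [2 2 6 3]
5 | fire a1 | [4 2 7 2]
6 | fire a1 | [6 2 8 1]

6 2 8 1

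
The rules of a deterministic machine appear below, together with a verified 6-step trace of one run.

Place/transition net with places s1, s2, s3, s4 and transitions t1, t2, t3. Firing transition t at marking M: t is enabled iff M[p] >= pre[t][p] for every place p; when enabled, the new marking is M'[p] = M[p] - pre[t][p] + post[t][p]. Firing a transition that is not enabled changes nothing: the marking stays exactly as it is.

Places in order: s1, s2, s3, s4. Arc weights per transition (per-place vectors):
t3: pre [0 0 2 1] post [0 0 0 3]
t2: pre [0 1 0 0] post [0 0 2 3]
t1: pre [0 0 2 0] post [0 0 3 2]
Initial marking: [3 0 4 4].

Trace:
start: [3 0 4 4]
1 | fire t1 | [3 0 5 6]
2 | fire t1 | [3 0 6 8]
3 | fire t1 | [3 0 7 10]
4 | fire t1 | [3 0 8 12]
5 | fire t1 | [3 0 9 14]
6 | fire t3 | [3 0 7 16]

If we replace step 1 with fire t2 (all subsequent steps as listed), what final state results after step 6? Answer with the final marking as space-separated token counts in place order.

3 0 6 14

(re-executing from step 1 with the substitution; state before step 1: [3 0 4 4])
1 | fire t2 | [3 0 4 4]
2 | fire t1 | [3 0 5 6]
3 | fire t1 | [3 0 6 8]
4 | fire t1 | [3 0 7 10]
5 | fire t1 | [3 0 8 12]
6 | fire t3 | [3 0 6 14]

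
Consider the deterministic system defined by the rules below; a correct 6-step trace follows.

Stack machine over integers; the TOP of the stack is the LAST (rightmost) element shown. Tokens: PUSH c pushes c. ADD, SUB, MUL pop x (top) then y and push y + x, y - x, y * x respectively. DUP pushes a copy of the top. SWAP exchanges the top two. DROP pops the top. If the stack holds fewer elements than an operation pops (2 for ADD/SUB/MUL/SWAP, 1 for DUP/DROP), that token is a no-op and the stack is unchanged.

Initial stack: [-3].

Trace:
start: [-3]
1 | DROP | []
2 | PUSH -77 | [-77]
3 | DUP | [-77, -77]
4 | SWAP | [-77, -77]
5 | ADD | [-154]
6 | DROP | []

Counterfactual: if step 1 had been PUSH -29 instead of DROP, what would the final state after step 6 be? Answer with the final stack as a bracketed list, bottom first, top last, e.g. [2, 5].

[-3, -29]

(re-executing from step 1 with the substitution; state before step 1: [-3])
1 | PUSH -29 | [-3, -29]
2 | PUSH -77 | [-3, -29, -77]
3 | DUP | [-3, -29, -77, -77]
4 | SWAP | [-3, -29, -77, -77]
5 | ADD | [-3, -29, -154]
6 | DROP | [-3, -29]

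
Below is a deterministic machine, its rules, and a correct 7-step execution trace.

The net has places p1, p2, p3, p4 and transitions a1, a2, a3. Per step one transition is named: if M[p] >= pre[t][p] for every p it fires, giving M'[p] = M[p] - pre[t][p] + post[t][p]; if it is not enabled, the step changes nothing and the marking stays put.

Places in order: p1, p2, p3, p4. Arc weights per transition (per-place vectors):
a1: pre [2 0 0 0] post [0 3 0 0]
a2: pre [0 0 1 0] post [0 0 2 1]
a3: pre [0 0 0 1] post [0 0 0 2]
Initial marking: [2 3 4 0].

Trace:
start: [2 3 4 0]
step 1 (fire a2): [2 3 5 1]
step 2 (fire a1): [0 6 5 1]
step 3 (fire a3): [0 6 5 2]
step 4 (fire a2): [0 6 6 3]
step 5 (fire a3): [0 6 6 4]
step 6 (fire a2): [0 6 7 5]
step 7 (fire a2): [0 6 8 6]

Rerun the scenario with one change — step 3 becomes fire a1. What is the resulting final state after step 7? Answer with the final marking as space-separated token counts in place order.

0 6 8 5

(re-executing from step 3 with the substitution; state before step 3: [0 6 5 1])
step 3 (fire a1): [0 6 5 1]
step 4 (fire a2): [0 6 6 2]
step 5 (fire a3): [0 6 6 3]
step 6 (fire a2): [0 6 7 4]
step 7 (fire a2): [0 6 8 5]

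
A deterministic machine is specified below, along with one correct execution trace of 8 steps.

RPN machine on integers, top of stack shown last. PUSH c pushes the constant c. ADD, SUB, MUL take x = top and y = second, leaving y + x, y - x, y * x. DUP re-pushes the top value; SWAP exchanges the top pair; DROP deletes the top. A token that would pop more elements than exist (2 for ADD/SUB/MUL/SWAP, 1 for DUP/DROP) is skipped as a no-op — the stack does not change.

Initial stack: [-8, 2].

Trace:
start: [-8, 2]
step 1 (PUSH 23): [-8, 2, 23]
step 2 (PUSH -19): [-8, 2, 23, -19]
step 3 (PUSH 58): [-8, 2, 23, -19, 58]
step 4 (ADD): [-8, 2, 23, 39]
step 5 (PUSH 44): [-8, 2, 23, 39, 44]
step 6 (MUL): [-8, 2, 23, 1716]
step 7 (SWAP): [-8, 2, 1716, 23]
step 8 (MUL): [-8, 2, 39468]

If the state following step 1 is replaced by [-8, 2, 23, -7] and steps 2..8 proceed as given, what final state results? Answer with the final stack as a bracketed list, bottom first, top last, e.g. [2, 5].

state after step 1 := [-8, 2, 23, -7]
step 2 (PUSH -19): [-8, 2, 23, -7, -19]
step 3 (PUSH 58): [-8, 2, 23, -7, -19, 58]
step 4 (ADD): [-8, 2, 23, -7, 39]
step 5 (PUSH 44): [-8, 2, 23, -7, 39, 44]
step 6 (MUL): [-8, 2, 23, -7, 1716]
step 7 (SWAP): [-8, 2, 23, 1716, -7]
step 8 (MUL): [-8, 2, 23, -12012]

[-8, 2, 23, -12012]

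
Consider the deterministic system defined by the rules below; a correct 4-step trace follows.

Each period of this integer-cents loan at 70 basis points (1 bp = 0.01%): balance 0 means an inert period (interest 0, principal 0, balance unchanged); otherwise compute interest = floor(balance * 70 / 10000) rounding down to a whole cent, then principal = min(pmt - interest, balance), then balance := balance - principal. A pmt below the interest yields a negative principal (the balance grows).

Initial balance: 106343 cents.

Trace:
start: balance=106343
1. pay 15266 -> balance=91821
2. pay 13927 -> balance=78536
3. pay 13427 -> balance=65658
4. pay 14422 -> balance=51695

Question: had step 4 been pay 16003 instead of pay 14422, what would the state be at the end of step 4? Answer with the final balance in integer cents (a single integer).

(re-executing from step 4 with the substitution; state before step 4: balance=65658)
4. pay 16003 -> balance=50114

50114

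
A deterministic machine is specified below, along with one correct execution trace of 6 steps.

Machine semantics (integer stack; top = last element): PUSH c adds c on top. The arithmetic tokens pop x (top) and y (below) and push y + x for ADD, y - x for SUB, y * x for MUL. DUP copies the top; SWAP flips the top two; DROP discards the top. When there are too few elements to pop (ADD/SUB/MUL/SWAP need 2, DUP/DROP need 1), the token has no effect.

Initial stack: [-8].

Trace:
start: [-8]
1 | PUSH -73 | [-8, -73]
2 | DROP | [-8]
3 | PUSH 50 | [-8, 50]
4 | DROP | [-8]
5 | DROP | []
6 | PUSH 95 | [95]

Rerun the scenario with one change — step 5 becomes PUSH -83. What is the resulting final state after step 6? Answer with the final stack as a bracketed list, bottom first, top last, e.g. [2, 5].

(re-executing from step 5 with the substitution; state before step 5: [-8])
5 | PUSH -83 | [-8, -83]
6 | PUSH 95 | [-8, -83, 95]

[-8, -83, 95]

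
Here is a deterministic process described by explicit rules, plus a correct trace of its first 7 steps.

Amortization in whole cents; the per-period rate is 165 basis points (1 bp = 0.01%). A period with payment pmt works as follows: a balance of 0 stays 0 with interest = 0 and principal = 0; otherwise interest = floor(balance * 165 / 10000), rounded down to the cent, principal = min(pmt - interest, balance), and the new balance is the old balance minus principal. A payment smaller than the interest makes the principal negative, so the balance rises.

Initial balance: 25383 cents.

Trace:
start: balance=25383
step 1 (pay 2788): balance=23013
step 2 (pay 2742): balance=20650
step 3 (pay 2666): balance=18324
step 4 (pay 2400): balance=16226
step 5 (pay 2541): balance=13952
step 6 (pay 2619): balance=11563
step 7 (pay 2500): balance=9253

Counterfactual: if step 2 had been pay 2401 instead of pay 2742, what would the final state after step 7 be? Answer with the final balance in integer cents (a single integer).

(re-executing from step 2 with the substitution; state before step 2: balance=23013)
step 2 (pay 2401): balance=20991
step 3 (pay 2666): balance=18671
step 4 (pay 2400): balance=16579
step 5 (pay 2541): balance=14311
step 6 (pay 2619): balance=11928
step 7 (pay 2500): balance=9624

9624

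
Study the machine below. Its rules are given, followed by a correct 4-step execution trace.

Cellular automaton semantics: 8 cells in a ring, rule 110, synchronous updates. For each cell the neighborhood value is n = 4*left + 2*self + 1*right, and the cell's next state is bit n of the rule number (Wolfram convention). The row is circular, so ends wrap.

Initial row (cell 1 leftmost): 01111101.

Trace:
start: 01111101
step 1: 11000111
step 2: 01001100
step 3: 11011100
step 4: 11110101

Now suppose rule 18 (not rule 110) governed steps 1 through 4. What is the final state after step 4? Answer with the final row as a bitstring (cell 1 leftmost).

(re-executing steps 1..4 under rule 18; state before step 1: 01111101)
step 1: 00000000
step 2: 00000000
step 3: 00000000
step 4: 00000000

00000000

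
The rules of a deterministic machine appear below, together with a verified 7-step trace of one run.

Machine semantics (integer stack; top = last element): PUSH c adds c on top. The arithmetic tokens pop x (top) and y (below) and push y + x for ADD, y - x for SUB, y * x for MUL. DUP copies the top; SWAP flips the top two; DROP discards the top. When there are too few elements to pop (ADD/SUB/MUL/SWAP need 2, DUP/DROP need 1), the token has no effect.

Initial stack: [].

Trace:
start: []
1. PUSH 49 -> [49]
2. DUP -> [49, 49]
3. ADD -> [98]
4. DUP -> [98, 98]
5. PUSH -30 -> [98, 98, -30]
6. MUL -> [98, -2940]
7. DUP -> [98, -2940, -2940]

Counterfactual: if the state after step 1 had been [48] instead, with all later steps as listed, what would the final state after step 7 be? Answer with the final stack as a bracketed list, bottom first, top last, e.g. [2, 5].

state after step 1 := [48]
2. DUP -> [48, 48]
3. ADD -> [96]
4. DUP -> [96, 96]
5. PUSH -30 -> [96, 96, -30]
6. MUL -> [96, -2880]
7. DUP -> [96, -2880, -2880]

[96, -2880, -2880]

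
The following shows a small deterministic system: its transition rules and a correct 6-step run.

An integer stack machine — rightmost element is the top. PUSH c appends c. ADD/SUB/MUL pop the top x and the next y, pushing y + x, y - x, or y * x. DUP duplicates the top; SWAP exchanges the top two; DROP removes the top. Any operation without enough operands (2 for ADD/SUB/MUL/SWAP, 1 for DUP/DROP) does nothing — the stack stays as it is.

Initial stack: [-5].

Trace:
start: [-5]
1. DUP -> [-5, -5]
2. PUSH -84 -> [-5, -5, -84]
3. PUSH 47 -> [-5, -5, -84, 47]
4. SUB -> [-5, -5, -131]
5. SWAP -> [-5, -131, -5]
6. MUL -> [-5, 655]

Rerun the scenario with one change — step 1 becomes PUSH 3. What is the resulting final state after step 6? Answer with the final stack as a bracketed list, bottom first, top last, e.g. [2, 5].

(re-executing from step 1 with the substitution; state before step 1: [-5])
1. PUSH 3 -> [-5, 3]
2. PUSH -84 -> [-5, 3, -84]
3. PUSH 47 -> [-5, 3, -84, 47]
4. SUB -> [-5, 3, -131]
5. SWAP -> [-5, -131, 3]
6. MUL -> [-5, -393]

[-5, -393]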